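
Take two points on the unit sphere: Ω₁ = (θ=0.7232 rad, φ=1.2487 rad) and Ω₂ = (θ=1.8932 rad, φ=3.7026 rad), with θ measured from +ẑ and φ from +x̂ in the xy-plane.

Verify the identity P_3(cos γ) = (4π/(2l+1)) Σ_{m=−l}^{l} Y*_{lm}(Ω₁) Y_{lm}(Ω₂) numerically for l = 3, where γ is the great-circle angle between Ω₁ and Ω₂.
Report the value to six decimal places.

0.140728

Addition theorem: P_3(cos γ) = (4π/7) Σ_m Y*_{lm}(Ω₁) Y_{lm}(Ω₂), m = −3…3:
  m=-3: (-0.099497, -0.068730) × (0.039868, 0.353760) = (0.020347, -0.037938)  (running Σ = (0.020347, -0.037938))
  m=-2: (-0.268305, 0.201519) × (-0.126388, 0.262459) = (-0.018980, -0.095889)  (running Σ = (0.001367, -0.133827))
  m=-1: (0.122557, 0.367247) × (0.129263, -0.081223) = (0.045671, 0.037517)  (running Σ = (0.047038, -0.096310))
  m=0: (-0.053103, -0.000000) × (0.295368, 0.000000) = (-0.015685, -0.000000)  (running Σ = (0.031353, -0.096310))
  m=1: (-0.122557, 0.367247) × (-0.129263, -0.081223) = (0.045671, -0.037517)  (running Σ = (0.077024, -0.133827))
  m=2: (-0.268305, -0.201519) × (-0.126388, -0.262459) = (-0.018980, 0.095889)  (running Σ = (0.058044, -0.037938))
  m=3: (0.099497, -0.068730) × (-0.039868, 0.353760) = (0.020347, 0.037938)  (running Σ = (0.078391, -0.000000))
Total Σ_m = (0.078391, -0.000000). Multiply by 1.795196: (0.140728, -0.000000). P_3(cos γ) = 0.140728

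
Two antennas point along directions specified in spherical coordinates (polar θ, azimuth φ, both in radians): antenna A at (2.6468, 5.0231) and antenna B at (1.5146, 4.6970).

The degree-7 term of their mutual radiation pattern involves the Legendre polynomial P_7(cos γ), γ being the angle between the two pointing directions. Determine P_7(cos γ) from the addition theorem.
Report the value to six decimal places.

Addition theorem: P_7(cos γ) = (4π/15) Σ_m Y*_{lm}(Ω₁) Y_{lm}(Ω₂), m = −7…7:
  m=-7: (-0.002240, -0.001546) × (0.053170, -0.491674) = (-0.000879, 0.001019)  (running Σ = (-0.000879, 0.001019))
  m=-6: (-0.005460, 0.018069) × (-0.103652, -0.009598) = (0.000739, -0.001821)  (running Σ = (-0.000140, -0.000801))
  m=-5: (0.080323, -0.001385) × (0.026836, -0.348079) = (0.001673, -0.027996)  (running Σ = (0.001533, -0.028797))
  m=-4: (-0.074764, -0.219739) × (-0.120967, -0.007456) = (0.007406, 0.027139)  (running Σ = (0.008939, -0.001659))
  m=-3: (-0.358213, 0.265962) × (0.014194, -0.307233) = (0.076628, 0.113830)  (running Σ = (0.085567, 0.112171))
  m=-2: (0.393432, 0.281720) × (-0.128313, -0.003950) = (-0.049369, -0.037703)  (running Σ = (0.036197, 0.074469))
  m=-1: (0.017997, -0.056045) × (0.004494, -0.291985) = (-0.016283, -0.005507)  (running Σ = (0.019914, 0.068962))
  m=0: (0.446019, -0.000000) × (-0.130451, 0.000000) = (-0.058184, 0.000000)  (running Σ = (-0.038270, 0.068962))
  m=1: (-0.017997, -0.056045) × (-0.004494, -0.291985) = (-0.016283, 0.005507)  (running Σ = (-0.054553, 0.074469))
  m=2: (0.393432, -0.281720) × (-0.128313, 0.003950) = (-0.049369, 0.037703)  (running Σ = (-0.103922, 0.112171))
  m=3: (0.358213, 0.265962) × (-0.014194, -0.307233) = (0.076628, -0.113830)  (running Σ = (-0.027295, -0.001659))
  m=4: (-0.074764, 0.219739) × (-0.120967, 0.007456) = (0.007406, -0.027139)  (running Σ = (-0.019889, -0.028797))
  m=5: (-0.080323, -0.001385) × (-0.026836, -0.348079) = (0.001673, 0.027996)  (running Σ = (-0.018215, -0.000801))
  m=6: (-0.005460, -0.018069) × (-0.103652, 0.009598) = (0.000739, 0.001821)  (running Σ = (-0.017476, 0.001019))
  m=7: (0.002240, -0.001546) × (-0.053170, -0.491674) = (-0.000879, -0.001019)  (running Σ = (-0.018355, 0.000000))
Accumulated sum (-0.018355, 0.000000); after 4π/(2l+1) scaling, (-0.015377, 0.000000) ⇒ P_7 = -0.015377

-0.015377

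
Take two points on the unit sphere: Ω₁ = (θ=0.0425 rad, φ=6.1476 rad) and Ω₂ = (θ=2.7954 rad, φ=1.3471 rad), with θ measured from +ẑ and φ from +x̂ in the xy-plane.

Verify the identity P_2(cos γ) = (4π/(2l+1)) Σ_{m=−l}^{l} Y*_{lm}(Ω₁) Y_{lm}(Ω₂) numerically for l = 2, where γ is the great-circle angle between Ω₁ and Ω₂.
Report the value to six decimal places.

Term-by-term m-sum for l=2 (normalisation 4π/5 = 2.513274):
  term(m=-2) = -0.000031-0.000005i   from Y*(Ω₁)=+0.000672-0.000187i, Y(Ω₂)=-0.040097-0.019240i
  term(m=-1) = -0.000712+0.008055i   from Y*(Ω₁)=+0.032493-0.004433i, Y(Ω₂)=-0.054702+0.240444i
  term(m=+0) = +0.328279+0.000000i   from Y*(Ω₁)=+0.629075-0.000000i, Y(Ω₂)=+0.521843+0.000000i
  term(m=+1) = -0.000712-0.008055i   from Y*(Ω₁)=-0.032493-0.004433i, Y(Ω₂)=+0.054702+0.240444i
  term(m=+2) = -0.000031+0.000005i   from Y*(Ω₁)=+0.000672+0.000187i, Y(Ω₂)=-0.040097+0.019240i
Total Σ_m = +0.326794+0.000000i. Multiply by 2.513274: +0.821324+0.000000i. P_2(cos γ) = 0.821324

0.821324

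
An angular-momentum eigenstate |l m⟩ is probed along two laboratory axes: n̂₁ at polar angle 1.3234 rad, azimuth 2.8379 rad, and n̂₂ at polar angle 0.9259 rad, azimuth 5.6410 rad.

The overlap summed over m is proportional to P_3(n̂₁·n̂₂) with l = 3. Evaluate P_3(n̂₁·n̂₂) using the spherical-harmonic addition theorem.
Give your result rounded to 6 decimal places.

Expand P_3 via completeness: Σ_{m} conj(Y_{3,m}) at Ω₁ times Y_{3,m} at Ω₂ —
  m=-3: Y*=-0.23306 + 0.30047j  Y=-0.07417 + 0.19961j  product -0.04269 - 0.06881j
  m=-2: Y*=0.19318 - 0.13427j  Y=0.11085 + 0.37636j  product 0.07195 + 0.05782j
  m=-1: Y*=0.20935 - 0.06561j  Y=0.16684 + 0.12479j  product 0.04312 + 0.01518j
  m=+0: Y*=-0.24675 + 0.00000j  Y=-0.26768 + 0.00000j  product 0.06605 + 0.00000j
  m=+1: Y*=-0.20935 - 0.06561j  Y=-0.16684 + 0.12479j  product 0.04312 - 0.01518j
  m=+2: Y*=0.19318 + 0.13427j  Y=0.11085 - 0.37636j  product 0.07195 - 0.05782j
  m=+3: Y*=0.23306 + 0.30047j  Y=0.07417 + 0.19961j  product -0.04269 + 0.06881j
Σ over m = 0.21079 + 0.00000j; ×(4π/7) → 0.37842 + 0.00000j. Real part: 0.378415

0.378415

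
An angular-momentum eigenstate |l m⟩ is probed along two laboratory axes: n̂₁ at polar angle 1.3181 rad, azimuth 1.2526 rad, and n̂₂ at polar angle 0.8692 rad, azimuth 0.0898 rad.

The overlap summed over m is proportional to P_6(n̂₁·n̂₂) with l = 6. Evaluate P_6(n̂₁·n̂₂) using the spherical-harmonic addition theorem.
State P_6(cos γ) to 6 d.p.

0.330363

Term-by-term m-sum for l=6 (normalisation 4π/13 = 0.966644):
  m=-6: Y*=0.13213 + 0.37547j  Y=0.08234 - 0.04922j  product 0.02936 + 0.02441j
  m=-5: Y*=0.35597 - 0.00719j  Y=0.25297 - 0.12189j  product 0.08917 - 0.04521j
  m=-4: Y*=-0.02876 + 0.09365j  Y=0.40728 - 0.15293j  product 0.00261 + 0.04254j
  m=-3: Y*=0.27897 + 0.19757j  Y=0.28579 - 0.07891j  product 0.09532 + 0.03445j
  m=-2: Y*=-0.00093 + 0.00069j  Y=-0.14425 + 0.02619j  product 0.00012 - 0.00012j
  m=-1: Y*=0.10152 + 0.30820j  Y=-0.35817 + 0.03225j  product -0.04630 - 0.10711j
  m=+0: Y*=0.02473 + 0.00000j  Y=0.04929 + 0.00000j  product 0.00122 + 0.00000j
  m=+1: Y*=-0.10152 + 0.30820j  Y=0.35817 + 0.03225j  product -0.04630 + 0.10711j
  m=+2: Y*=-0.00093 - 0.00069j  Y=-0.14425 - 0.02619j  product 0.00012 + 0.00012j
  m=+3: Y*=-0.27897 + 0.19757j  Y=-0.28579 - 0.07891j  product 0.09532 - 0.03445j
  m=+4: Y*=-0.02876 - 0.09365j  Y=0.40728 + 0.15293j  product 0.00261 - 0.04254j
  m=+5: Y*=-0.35597 - 0.00719j  Y=-0.25297 - 0.12189j  product 0.08917 + 0.04521j
  m=+6: Y*=0.13213 - 0.37547j  Y=0.08234 + 0.04922j  product 0.02936 - 0.02441j
Σ over m = 0.34176 + 0.00000j; ×(4π/13) → 0.33036 + 0.00000j. Real part: 0.330363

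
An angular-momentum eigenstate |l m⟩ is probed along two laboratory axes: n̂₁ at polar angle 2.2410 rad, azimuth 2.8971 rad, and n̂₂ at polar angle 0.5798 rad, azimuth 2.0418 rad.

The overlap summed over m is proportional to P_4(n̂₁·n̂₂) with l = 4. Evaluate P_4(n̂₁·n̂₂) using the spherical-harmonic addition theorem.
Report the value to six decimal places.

0.176651

Expand P_4 via completeness: Σ_{m} conj(Y_{4,m}) at Ω₁ times Y_{4,m} at Ω₂ —
  [-4]  conj(Y_{4,-4})(Ω₁) = 0.09326 - 0.13845j ; Y_{4,-4}(Ω₂) = -0.01228 - 0.03793j ; Δ = -0.00640 - 0.00184j
  [-3]  conj(Y_{4,-3})(Ω₁) = 0.27799 - 0.25052j ; Y_{4,-3}(Ω₂) = 0.17005 + 0.02706j ; Δ = 0.05405 - 0.03508j
  [-2]  conj(Y_{4,-2})(Ω₁) = 0.30848 - 0.16414j ; Y_{4,-2}(Ω₂) = -0.23026 + 0.31661j ; Δ = -0.01906 + 0.13546j
  [-1]  conj(Y_{4,-1})(Ω₁) = -0.06687 + 0.01668j ; Y_{4,-1}(Ω₂) = -0.18684 - 0.36691j ; Δ = 0.01861 + 0.02142j
  [+0]  conj(Y_{4,0})(Ω₁) = -0.35593 + 0.00000j ; Y_{4,0}(Ω₂) = -0.09021 + 0.00000j ; Δ = 0.03211 + 0.00000j
  [+1]  conj(Y_{4,1})(Ω₁) = 0.06687 + 0.01668j ; Y_{4,1}(Ω₂) = 0.18684 - 0.36691j ; Δ = 0.01861 - 0.02142j
  [+2]  conj(Y_{4,2})(Ω₁) = 0.30848 + 0.16414j ; Y_{4,2}(Ω₂) = -0.23026 - 0.31661j ; Δ = -0.01906 - 0.13546j
  [+3]  conj(Y_{4,3})(Ω₁) = -0.27799 - 0.25052j ; Y_{4,3}(Ω₂) = -0.17005 + 0.02706j ; Δ = 0.05405 + 0.03508j
  [+4]  conj(Y_{4,4})(Ω₁) = 0.09326 + 0.13845j ; Y_{4,4}(Ω₂) = -0.01228 + 0.03793j ; Δ = -0.00640 + 0.00184j
Total Σ_m = 0.12652 - 0.00000j. Multiply by 1.396263: 0.17665 - 0.00000j. P_4(cos γ) = 0.176651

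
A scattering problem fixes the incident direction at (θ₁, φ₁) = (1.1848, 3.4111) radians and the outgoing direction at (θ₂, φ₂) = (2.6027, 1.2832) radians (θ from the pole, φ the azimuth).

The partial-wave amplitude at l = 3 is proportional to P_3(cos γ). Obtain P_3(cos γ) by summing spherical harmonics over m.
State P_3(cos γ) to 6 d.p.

0.387716

Term-by-term m-sum for l=3 (normalisation 4π/7 = 1.795196):
  m=-3: -0.22909 - 0.23994j × -0.04284 + 0.03667j = 0.01861 + 0.00188j  (running Σ = 0.01861 + 0.00188j)
  m=-2: 0.28340 + 0.16950j × 0.19383 + 0.12567j = 0.03363 + 0.06847j  (running Σ = 0.05224 + 0.07035j)
  m=-1: 0.08407 + 0.02322j × 0.12623 - 0.42674j = 0.02052 - 0.03294j  (running Σ = 0.07277 + 0.03740j)
  m=0: -0.32192 + 0.00000j × -0.21882 + 0.00000j = 0.07044 + 0.00000j  (running Σ = 0.14321 + 0.03740j)
  m=1: -0.08407 + 0.02322j × -0.12623 - 0.42674j = 0.02052 + 0.03294j  (running Σ = 0.16373 + 0.07035j)
  m=2: 0.28340 - 0.16950j × 0.19383 - 0.12567j = 0.03363 - 0.06847j  (running Σ = 0.19736 + 0.00188j)
  m=3: 0.22909 - 0.23994j × 0.04284 + 0.03667j = 0.01861 - 0.00188j  (running Σ = 0.21597 + 0.00000j)
Accumulated sum 0.21597 + 0.00000j; after 4π/(2l+1) scaling, 0.38772 + 0.00000j ⇒ P_3 = 0.387716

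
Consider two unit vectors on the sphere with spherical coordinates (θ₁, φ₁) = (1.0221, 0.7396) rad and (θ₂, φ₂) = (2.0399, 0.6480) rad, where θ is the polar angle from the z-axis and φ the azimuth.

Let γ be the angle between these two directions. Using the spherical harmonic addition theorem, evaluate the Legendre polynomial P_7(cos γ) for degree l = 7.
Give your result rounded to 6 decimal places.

Term-by-term m-sum for l=7 (normalisation 4π/15 = 0.837758):
  term(m=-7) = +0.029627+0.022114i   from Y*(Ω₁)=+0.073774-0.147120i, Y(Ω₂)=-0.039417+0.221145i
  term(m=-6) = -0.136749-0.083766i   from Y*(Ω₁)=-0.102147-0.362326i, Y(Ω₂)=+0.312736-0.289252i
  term(m=-5) = +0.129572+0.063874i   from Y*(Ω₁)=-0.357337-0.222248i, Y(Ω₂)=-0.341627+0.033728i
  term(m=-4) = +0.007319+0.002809i   from Y*(Ω₁)=-0.107006+0.019825i, Y(Ω₂)=-0.061431-0.037629i
  term(m=-3) = +0.102512+0.028902i   from Y*(Ω₁)=+0.181323-0.239510i, Y(Ω₂)=+0.129269+0.330145i
  term(m=-2) = -0.021531-0.003989i   from Y*(Ω₁)=-0.023591-0.256833i, Y(Ω₂)=+0.023038-0.081716i
  term(m=-1) = +0.064308+0.005907i   from Y*(Ω₁)=+0.150143+0.136984i, Y(Ω₂)=+0.253334-0.191788i
  term(m=+0) = -0.036214+0.000000i   from Y*(Ω₁)=+0.286472-0.000000i, Y(Ω₂)=-0.126413+0.000000i
  term(m=+1) = +0.064308-0.005907i   from Y*(Ω₁)=-0.150143+0.136984i, Y(Ω₂)=-0.253334-0.191788i
  term(m=+2) = -0.021531+0.003989i   from Y*(Ω₁)=-0.023591+0.256833i, Y(Ω₂)=+0.023038+0.081716i
  term(m=+3) = +0.102512-0.028902i   from Y*(Ω₁)=-0.181323-0.239510i, Y(Ω₂)=-0.129269+0.330145i
  term(m=+4) = +0.007319-0.002809i   from Y*(Ω₁)=-0.107006-0.019825i, Y(Ω₂)=-0.061431+0.037629i
  term(m=+5) = +0.129572-0.063874i   from Y*(Ω₁)=+0.357337-0.222248i, Y(Ω₂)=+0.341627+0.033728i
  term(m=+6) = -0.136749+0.083766i   from Y*(Ω₁)=-0.102147+0.362326i, Y(Ω₂)=+0.312736+0.289252i
  term(m=+7) = +0.029627-0.022114i   from Y*(Ω₁)=-0.073774-0.147120i, Y(Ω₂)=+0.039417+0.221145i
Total Σ_m = +0.313904+0.000000i. Multiply by 0.837758: +0.262976+0.000000i. P_7(cos γ) = 0.262976

0.262976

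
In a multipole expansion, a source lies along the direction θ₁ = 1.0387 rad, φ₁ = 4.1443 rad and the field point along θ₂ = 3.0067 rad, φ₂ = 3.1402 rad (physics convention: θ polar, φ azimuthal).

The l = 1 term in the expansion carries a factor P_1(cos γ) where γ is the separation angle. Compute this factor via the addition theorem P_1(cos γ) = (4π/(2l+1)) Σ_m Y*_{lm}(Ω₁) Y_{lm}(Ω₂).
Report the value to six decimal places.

-0.440516

Expand P_1 via completeness: Σ_{m} conj(Y_{1,m}) at Ω₁ times Y_{1,m} at Ω₂ —
  term(m=-1) = (0.007426, 0.011671)   from Y*(Ω₁)=(-0.160184, -0.250964), Y(Ω₂)=(-0.046463, -0.000065)
  term(m=+0) = (-0.120018, 0.000000)   from Y*(Ω₁)=(0.247888, -0.000000), Y(Ω₂)=(-0.484164, 0.000000)
  term(m=+1) = (0.007426, -0.011671)   from Y*(Ω₁)=(0.160184, -0.250964), Y(Ω₂)=(0.046463, -0.000065)
Accumulated sum (-0.105166, 0.000000); after 4π/(2l+1) scaling, (-0.440516, 0.000000) ⇒ P_1 = -0.440516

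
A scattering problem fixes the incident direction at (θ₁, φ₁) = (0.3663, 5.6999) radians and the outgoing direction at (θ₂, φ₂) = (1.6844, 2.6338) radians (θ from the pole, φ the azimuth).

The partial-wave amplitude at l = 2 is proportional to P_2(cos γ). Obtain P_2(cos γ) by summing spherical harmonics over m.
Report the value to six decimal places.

Summing Y*_{l m}(θ₁,φ₁)·Y_{l m}(θ₂,φ₂) over m ∈ [−2, 2]; prefactor 4π/(2·2+1) = 2.513274:
  [-2]  conj(Y_{2,-2})(Ω₁) = +0.019489-0.045558i ; Y_{2,-2}(Ω₂) = +0.200997+0.324033i ; Δ = +0.018680-0.002842i
  [-1]  conj(Y_{2,-1})(Ω₁) = +0.215627-0.142287i ; Y_{2,-1}(Ω₂) = +0.076032+0.042309i ; Δ = +0.022415-0.001695i
  [+0]  conj(Y_{2,0})(Ω₁) = +0.509407-0.000000i ; Y_{2,0}(Ω₂) = -0.303233+0.000000i ; Δ = -0.154469+0.000000i
  [+1]  conj(Y_{2,1})(Ω₁) = -0.215627-0.142287i ; Y_{2,1}(Ω₂) = -0.076032+0.042309i ; Δ = +0.022415+0.001695i
  [+2]  conj(Y_{2,2})(Ω₁) = +0.019489+0.045558i ; Y_{2,2}(Ω₂) = +0.200997-0.324033i ; Δ = +0.018680+0.002842i
Total Σ_m = -0.072280+0.000000i. Multiply by 2.513274: -0.181661+0.000000i. P_2(cos γ) = -0.181661

-0.181661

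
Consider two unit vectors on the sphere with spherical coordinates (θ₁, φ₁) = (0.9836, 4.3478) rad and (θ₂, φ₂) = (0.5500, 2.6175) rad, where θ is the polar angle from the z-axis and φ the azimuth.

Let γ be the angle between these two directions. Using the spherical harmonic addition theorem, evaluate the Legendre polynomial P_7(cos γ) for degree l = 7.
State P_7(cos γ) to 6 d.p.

-0.006586

Summing Y*_{l m}(θ₁,φ₁)·Y_{l m}(θ₂,φ₂) over m ∈ [−7, 7]; prefactor 4π/(2·7+1) = 0.837758:
  [-7]  conj(Y_{7,-7})(Ω₁) = (0.077037, -0.115188) ; Y_{7,-7}(Ω₂) = (0.004606, 0.002681) ; Δ = (0.000664, -0.000324)
  [-6]  conj(Y_{7,-6})(Ω₁) = (0.199576, 0.281492) ; Y_{7,-6}(Ω₂) = (-0.032526, -0.000096) ; Δ = (-0.006464, -0.009175)
  [-5]  conj(Y_{7,-5})(Ω₁) = (-0.424874, 0.109461) ; Y_{7,-5}(Ω₂) = (0.104885, -0.060210) ; Δ = (-0.037972, 0.037063)
  [-4]  conj(Y_{7,-4})(Ω₁) = (0.021700, -0.192178) ; Y_{7,-4}(Ω₂) = (-0.151074, 0.260478) ; Δ = (0.046780, 0.034685)
  [-3]  conj(Y_{7,-3})(Ω₁) = (-0.214659, -0.110945) ; Y_{7,-3}(Ω₂) = (0.000716, -0.482938) ; Δ = (-0.053733, 0.103588)
  [-2]  conj(Y_{7,-2})(Ω₁) = (0.237047, -0.211786) ; Y_{7,-2}(Ω₂) = (0.192623, 0.334395) ; Δ = (0.116481, 0.038472)
  [-1]  conj(Y_{7,-1})(Ω₁) = (-0.041847, -0.109648) ; Y_{7,-1}(Ω₂) = (0.105703, 0.061097) ; Δ = (0.002276, -0.014147)
  [+0]  conj(Y_{7,0})(Ω₁) = (0.333021, -0.000000) ; Y_{7,0}(Ω₂) = (-0.432173, 0.000000) ; Δ = (-0.143923, 0.000000)
  [+1]  conj(Y_{7,1})(Ω₁) = (0.041847, -0.109648) ; Y_{7,1}(Ω₂) = (-0.105703, 0.061097) ; Δ = (0.002276, 0.014147)
  [+2]  conj(Y_{7,2})(Ω₁) = (0.237047, 0.211786) ; Y_{7,2}(Ω₂) = (0.192623, -0.334395) ; Δ = (0.116481, -0.038472)
  [+3]  conj(Y_{7,3})(Ω₁) = (0.214659, -0.110945) ; Y_{7,3}(Ω₂) = (-0.000716, -0.482938) ; Δ = (-0.053733, -0.103588)
  [+4]  conj(Y_{7,4})(Ω₁) = (0.021700, 0.192178) ; Y_{7,4}(Ω₂) = (-0.151074, -0.260478) ; Δ = (0.046780, -0.034685)
  [+5]  conj(Y_{7,5})(Ω₁) = (0.424874, 0.109461) ; Y_{7,5}(Ω₂) = (-0.104885, -0.060210) ; Δ = (-0.037972, -0.037063)
  [+6]  conj(Y_{7,6})(Ω₁) = (0.199576, -0.281492) ; Y_{7,6}(Ω₂) = (-0.032526, 0.000096) ; Δ = (-0.006464, 0.009175)
  [+7]  conj(Y_{7,7})(Ω₁) = (-0.077037, -0.115188) ; Y_{7,7}(Ω₂) = (-0.004606, 0.002681) ; Δ = (0.000664, 0.000324)
Σ over m = (-0.007861, -0.000000); ×(4π/15) → (-0.006586, -0.000000). Real part: -0.006586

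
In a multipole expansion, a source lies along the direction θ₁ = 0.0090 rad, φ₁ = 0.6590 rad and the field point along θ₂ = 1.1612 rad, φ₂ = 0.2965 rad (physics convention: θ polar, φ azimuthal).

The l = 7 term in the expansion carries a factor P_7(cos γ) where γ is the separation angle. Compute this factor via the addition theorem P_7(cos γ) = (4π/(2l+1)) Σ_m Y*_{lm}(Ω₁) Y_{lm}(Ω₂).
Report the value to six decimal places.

Addition theorem: P_7(cos γ) = (4π/15) Σ_m Y*_{lm}(Ω₁) Y_{lm}(Ω₂), m = −7…7:
  [-7]  conj(Y_{7,-7})(Ω₁) = -0.00000 - 0.00000j ; Y_{7,-7}(Ω₂) = -0.13212 - 0.23916j ; Δ = -0.00000 + 0.00000j
  [-6]  conj(Y_{7,-6})(Ω₁) = -0.00000 - 0.00000j ; Y_{7,-6}(Ω₂) = -0.09174 - 0.43426j ; Δ = -0.00000 + 0.00000j
  [-5]  conj(Y_{7,-5})(Ω₁) = -0.00000 - 0.00000j ; Y_{7,-5}(Ω₂) = 0.02231 - 0.25201j ; Δ = -0.00000 + 0.00000j
  [-4]  conj(Y_{7,-4})(Ω₁) = -0.00000 + 0.00000j ; Y_{7,-4}(Ω₂) = -0.07287 + 0.17994j ; Δ = -0.00000 - 0.00000j
  [-3]  conj(Y_{7,-3})(Ω₁) = -0.00000 + 0.00001j ; Y_{7,-3}(Ω₂) = -0.20814 + 0.25671j ; Δ = -0.00000 - 0.00000j
  [-2]  conj(Y_{7,-2})(Ω₁) = 0.00015 + 0.00059j ; Y_{7,-2}(Ω₂) = 0.05006 - 0.03373j ; Δ = 0.00003 + 0.00002j
  [-1]  conj(Y_{7,-1})(Ω₁) = 0.02907 + 0.02252j ; Y_{7,-1}(Ω₂) = 0.31778 - 0.09708j ; Δ = 0.01142 + 0.00433j
  [+0]  conj(Y_{7,0})(Ω₁) = 1.09131 + 0.00000j ; Y_{7,0}(Ω₂) = -0.02072 + 0.00000j ; Δ = -0.02261 + 0.00000j
  [+1]  conj(Y_{7,1})(Ω₁) = -0.02907 + 0.02252j ; Y_{7,1}(Ω₂) = -0.31778 - 0.09708j ; Δ = 0.01142 - 0.00433j
  [+2]  conj(Y_{7,2})(Ω₁) = 0.00015 - 0.00059j ; Y_{7,2}(Ω₂) = 0.05006 + 0.03373j ; Δ = 0.00003 - 0.00002j
  [+3]  conj(Y_{7,3})(Ω₁) = 0.00000 + 0.00001j ; Y_{7,3}(Ω₂) = 0.20814 + 0.25671j ; Δ = -0.00000 + 0.00000j
  [+4]  conj(Y_{7,4})(Ω₁) = -0.00000 - 0.00000j ; Y_{7,4}(Ω₂) = -0.07287 - 0.17994j ; Δ = -0.00000 + 0.00000j
  [+5]  conj(Y_{7,5})(Ω₁) = 0.00000 - 0.00000j ; Y_{7,5}(Ω₂) = -0.02231 - 0.25201j ; Δ = -0.00000 - 0.00000j
  [+6]  conj(Y_{7,6})(Ω₁) = -0.00000 + 0.00000j ; Y_{7,6}(Ω₂) = -0.09174 + 0.43426j ; Δ = -0.00000 - 0.00000j
  [+7]  conj(Y_{7,7})(Ω₁) = 0.00000 - 0.00000j ; Y_{7,7}(Ω₂) = 0.13212 - 0.23916j ; Δ = -0.00000 - 0.00000j
Σ over m = 0.00029 + 0.00000j; ×(4π/15) → 0.00024 + 0.00000j. Real part: 0.000242

0.000242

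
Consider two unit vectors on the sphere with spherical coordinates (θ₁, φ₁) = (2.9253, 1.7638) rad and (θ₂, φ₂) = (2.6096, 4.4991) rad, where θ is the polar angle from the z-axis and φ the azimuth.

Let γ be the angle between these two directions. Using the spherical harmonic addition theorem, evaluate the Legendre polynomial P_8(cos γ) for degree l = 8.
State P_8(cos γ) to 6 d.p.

0.223701

Term-by-term m-sum for l=8 (normalisation 4π/17 = 0.739198):
  [-8]  conj(Y_{8,-8})(Ω₁) = (0.000000, 0.000002) ; Y_{8,-8}(Ω₂) = (-0.000305, 0.002238) ; Δ = (-0.000000, -0.000000)
  [-7]  conj(Y_{8,-7})(Ω₁) = (-0.000041, 0.000009) ; Y_{8,-7}(Ω₂) = (-0.015307, 0.001193) ; Δ = (0.000001, -0.000000)
  [-6]  conj(Y_{8,-6})(Ω₁) = (-0.000196, -0.000448) ; Y_{8,-6}(Ω₂) = (-0.018660, -0.062288) ; Δ = (-0.000024, 0.000021)
  [-5]  conj(Y_{8,-5})(Ω₁) = (0.003361, -0.002328) ; Y_{8,-5}(Ω₂) = (0.167723, -0.092577) ; Δ = (0.000348, -0.000702)
  [-4]  conj(Y_{8,-4})(Ω₁) = (0.018175, 0.017695) ; Y_{8,-4}(Ω₂) = (0.258389, 0.296012) ; Δ = (-0.000542, 0.009952)
  [-3]  conj(Y_{8,-3})(Ω₁) = (-0.063159, 0.096609) ; Y_{8,-3}(Ω₂) = (-0.305173, 0.409994) ; Δ = (-0.020335, -0.055377)
  [-2]  conj(Y_{8,-2})(Ω₁) = (-0.337001, -0.136956) ; Y_{8,-2}(Ω₂) = (-0.242778, -0.110339) ; Δ = (0.066705, 0.070434)
  [-1]  conj(Y_{8,-1})(Ω₁) = (0.130317, -0.666799) ; Y_{8,-1}(Ω₂) = (-0.059201, 0.273339) ; Δ = (0.174547, 0.075096)
  [+0]  conj(Y_{8,0})(Ω₁) = (0.370122, -0.000000) ; Y_{8,0}(Ω₂) = (-0.374941, 0.000000) ; Δ = (-0.138774, 0.000000)
  [+1]  conj(Y_{8,1})(Ω₁) = (-0.130317, -0.666799) ; Y_{8,1}(Ω₂) = (0.059201, 0.273339) ; Δ = (0.174547, -0.075096)
  [+2]  conj(Y_{8,2})(Ω₁) = (-0.337001, 0.136956) ; Y_{8,2}(Ω₂) = (-0.242778, 0.110339) ; Δ = (0.066705, -0.070434)
  [+3]  conj(Y_{8,3})(Ω₁) = (0.063159, 0.096609) ; Y_{8,3}(Ω₂) = (0.305173, 0.409994) ; Δ = (-0.020335, 0.055377)
  [+4]  conj(Y_{8,4})(Ω₁) = (0.018175, -0.017695) ; Y_{8,4}(Ω₂) = (0.258389, -0.296012) ; Δ = (-0.000542, -0.009952)
  [+5]  conj(Y_{8,5})(Ω₁) = (-0.003361, -0.002328) ; Y_{8,5}(Ω₂) = (-0.167723, -0.092577) ; Δ = (0.000348, 0.000702)
  [+6]  conj(Y_{8,6})(Ω₁) = (-0.000196, 0.000448) ; Y_{8,6}(Ω₂) = (-0.018660, 0.062288) ; Δ = (-0.000024, -0.000021)
  [+7]  conj(Y_{8,7})(Ω₁) = (0.000041, 0.000009) ; Y_{8,7}(Ω₂) = (0.015307, 0.001193) ; Δ = (0.000001, 0.000000)
  [+8]  conj(Y_{8,8})(Ω₁) = (0.000000, -0.000002) ; Y_{8,8}(Ω₂) = (-0.000305, -0.002238) ; Δ = (-0.000000, 0.000000)
Σ over m = (0.302627, -0.000000); ×(4π/17) → (0.223701, -0.000000). Real part: 0.223701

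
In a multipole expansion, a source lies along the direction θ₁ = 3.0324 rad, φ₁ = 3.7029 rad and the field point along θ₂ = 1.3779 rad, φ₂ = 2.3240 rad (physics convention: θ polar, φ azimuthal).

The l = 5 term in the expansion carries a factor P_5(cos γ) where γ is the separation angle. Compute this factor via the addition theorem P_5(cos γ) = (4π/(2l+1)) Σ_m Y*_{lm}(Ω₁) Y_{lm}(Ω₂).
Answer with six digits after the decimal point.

Term-by-term m-sum for l=5 (normalisation 4π/11 = 1.142397):
  m=-5: (0.000007, -0.000002) × (0.247099, 0.342902) = (0.000002, 0.000002)  (running Σ = (0.000002, 0.000002))
  m=-4: (0.000128, -0.000161) × (-0.258902, -0.033526) = (-0.000039, 0.000037)  (running Σ = (-0.000036, 0.000039))
  m=-3: (0.000399, -0.003511) × (-0.168974, 0.139124) = (0.000421, 0.000649)  (running Σ = (0.000385, 0.000688))
  m=-2: (-0.017030, -0.035419) × (0.017917, -0.277872) = (-0.010147, 0.004098)  (running Σ = (-0.009762, 0.004785))
  m=-1: (-0.226642, -0.142506) × (-0.110482, -0.117836) = (0.008248, 0.042451)  (running Σ = (-0.001515, 0.047236))
  m=0: (-0.853750, -0.000000) × (0.280528, 0.000000) = (-0.239501, -0.000000)  (running Σ = (-0.241015, 0.047236))
  m=1: (0.226642, -0.142506) × (0.110482, -0.117836) = (0.008248, -0.042451)  (running Σ = (-0.232768, 0.004785))
  m=2: (-0.017030, 0.035419) × (0.017917, 0.277872) = (-0.010147, -0.004098)  (running Σ = (-0.242915, 0.000688))
  m=3: (-0.000399, -0.003511) × (0.168974, 0.139124) = (0.000421, -0.000649)  (running Σ = (-0.242494, 0.000039))
  m=4: (0.000128, 0.000161) × (-0.258902, 0.033526) = (-0.000039, -0.000037)  (running Σ = (-0.242532, 0.000002))
  m=5: (-0.000007, -0.000002) × (-0.247099, 0.342902) = (0.000002, -0.000002)  (running Σ = (-0.242530, 0.000000))
Accumulated sum (-0.242530, 0.000000); after 4π/(2l+1) scaling, (-0.277066, 0.000000) ⇒ P_5 = -0.277066

-0.277066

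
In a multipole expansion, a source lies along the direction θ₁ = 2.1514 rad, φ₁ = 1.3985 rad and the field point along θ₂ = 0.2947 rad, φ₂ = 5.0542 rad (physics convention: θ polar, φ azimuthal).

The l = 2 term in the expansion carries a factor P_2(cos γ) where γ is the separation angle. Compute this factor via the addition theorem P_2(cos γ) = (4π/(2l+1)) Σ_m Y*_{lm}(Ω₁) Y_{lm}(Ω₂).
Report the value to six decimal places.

Summing Y*_{l m}(θ₁,φ₁)·Y_{l m}(θ₂,φ₂) over m ∈ [−2, 2]; prefactor 4π/(2·2+1) = 2.513274:
  [-2]  conj(Y_{2,-2})(Ω₁) = -0.25418 + 0.09123j ; Y_{2,-2}(Ω₂) = -0.02526 + 0.02058j ; Δ = 0.00454 - 0.00754j
  [-1]  conj(Y_{2,-1})(Ω₁) = -0.06075 - 0.34908j ; Y_{2,-1}(Ω₂) = 0.07197 + 0.20229j ; Δ = 0.06624 - 0.03741j
  [+0]  conj(Y_{2,0})(Ω₁) = -0.03070 + 0.00000j ; Y_{2,0}(Ω₂) = 0.55096 + 0.00000j ; Δ = -0.01692 + 0.00000j
  [+1]  conj(Y_{2,1})(Ω₁) = 0.06075 - 0.34908j ; Y_{2,1}(Ω₂) = -0.07197 + 0.20229j ; Δ = 0.06624 + 0.03741j
  [+2]  conj(Y_{2,2})(Ω₁) = -0.25418 - 0.09123j ; Y_{2,2}(Ω₂) = -0.02526 - 0.02058j ; Δ = 0.00454 + 0.00754j
Total Σ_m = 0.12466 + 0.00000j. Multiply by 2.513274: 0.31330 + 0.00000j. P_2(cos γ) = 0.313305

0.313305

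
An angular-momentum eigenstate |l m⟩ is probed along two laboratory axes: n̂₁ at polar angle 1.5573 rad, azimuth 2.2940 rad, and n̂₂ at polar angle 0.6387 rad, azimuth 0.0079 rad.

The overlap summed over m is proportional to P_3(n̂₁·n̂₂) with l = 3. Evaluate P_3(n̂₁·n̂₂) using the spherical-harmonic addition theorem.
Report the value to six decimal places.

Addition theorem: P_3(cos γ) = (4π/7) Σ_m Y*_{lm}(Ω₁) Y_{lm}(Ω₂), m = −3…3:
  [-3]  conj(Y_{3,-3})(Ω₁) = (0.344535, 0.235110) ; Y_{3,-3}(Ω₂) = (0.088373, -0.002095) ; Δ = (0.030940, 0.020056)
  [-2]  conj(Y_{3,-2})(Ω₁) = (-0.001711, -0.013684) ; Y_{3,-2}(Ω₂) = (0.291575, -0.004607) ; Δ = (-0.000562, -0.003982)
  [-1]  conj(Y_{3,-1})(Ω₁) = (0.213663, -0.242042) ; Y_{3,-1}(Ω₂) = (0.428282, -0.003384) ; Δ = (0.090689, -0.104385)
  [+0]  conj(Y_{3,0})(Ω₁) = (-0.015104, -0.000000) ; Y_{3,0}(Ω₂) = (0.066817, 0.000000) ; Δ = (-0.001009, -0.000000)
  [+1]  conj(Y_{3,1})(Ω₁) = (-0.213663, -0.242042) ; Y_{3,1}(Ω₂) = (-0.428282, -0.003384) ; Δ = (0.090689, 0.104385)
  [+2]  conj(Y_{3,2})(Ω₁) = (-0.001711, 0.013684) ; Y_{3,2}(Ω₂) = (0.291575, 0.004607) ; Δ = (-0.000562, 0.003982)
  [+3]  conj(Y_{3,3})(Ω₁) = (-0.344535, 0.235110) ; Y_{3,3}(Ω₂) = (-0.088373, -0.002095) ; Δ = (0.030940, -0.020056)
Total Σ_m = (0.241125, 0.000000). Multiply by 1.795196: (0.432867, 0.000000). P_3(cos γ) = 0.432867

0.432867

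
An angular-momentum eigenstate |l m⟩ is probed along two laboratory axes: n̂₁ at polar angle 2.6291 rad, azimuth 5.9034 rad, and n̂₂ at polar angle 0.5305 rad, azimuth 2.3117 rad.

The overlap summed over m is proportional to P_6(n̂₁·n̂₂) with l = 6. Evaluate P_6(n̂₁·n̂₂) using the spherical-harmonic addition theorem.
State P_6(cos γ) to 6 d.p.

0.539473

Term-by-term m-sum for l=6 (normalisation 4π/13 = 0.966644):
  m=-6: -0.004367-0.005102i × +0.002138-0.007818i = -0.000049+0.000023i  (running Σ = -0.000049+0.000023i)
  m=-5: +0.013325+0.039140i × +0.025543+0.040478i = -0.001244+0.001539i  (running Σ = -0.001293+0.001562i)
  m=-4: +0.007833-0.151510i × -0.165323-0.029739i = -0.005801+0.024815i  (running Σ = -0.007094+0.026377i)
  m=-3: -0.149891+0.325590i × +0.299901-0.228894i = +0.029573+0.131954i  (running Σ = +0.022479+0.158332i)
  m=-2: +0.361530-0.343322i × -0.043531+0.487881i = +0.151762+0.191329i  (running Σ = +0.174242+0.349661i)
  m=-1: -0.204695+0.081707i × -0.114883-0.125590i = +0.033778+0.016321i  (running Σ = +0.208019+0.365981i)
  m=0: -0.365667-0.000000i × -0.388467+0.000000i = +0.142050+0.000000i  (running Σ = +0.350069+0.365981i)
  m=1: +0.204695+0.081707i × +0.114883-0.125590i = +0.033778-0.016321i  (running Σ = +0.383847+0.349661i)
  m=2: +0.361530+0.343322i × -0.043531-0.487881i = +0.151762-0.191329i  (running Σ = +0.535609+0.158332i)
  m=3: +0.149891+0.325590i × -0.299901-0.228894i = +0.029573-0.131954i  (running Σ = +0.565182+0.026377i)
  m=4: +0.007833+0.151510i × -0.165323+0.029739i = -0.005801-0.024815i  (running Σ = +0.559382+0.001562i)
  m=5: -0.013325+0.039140i × -0.025543+0.040478i = -0.001244-0.001539i  (running Σ = +0.558138+0.000023i)
  m=6: -0.004367+0.005102i × +0.002138+0.007818i = -0.000049-0.000023i  (running Σ = +0.558088-0.000000i)
Σ over m = +0.558088-0.000000i; ×(4π/13) → +0.539473-0.000000i. Real part: 0.539473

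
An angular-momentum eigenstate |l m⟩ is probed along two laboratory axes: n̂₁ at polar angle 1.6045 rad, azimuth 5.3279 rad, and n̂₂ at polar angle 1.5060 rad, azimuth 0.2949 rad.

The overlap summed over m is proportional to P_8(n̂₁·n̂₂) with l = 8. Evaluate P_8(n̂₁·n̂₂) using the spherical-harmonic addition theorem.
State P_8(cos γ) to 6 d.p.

-0.253951

Expand P_8 via completeness: Σ_{m} conj(Y_{8,m}) at Ω₁ times Y_{8,m} at Ω₂ —
  [-8]  conj(Y_{8,-8})(Ω₁) = (0.107812, -0.501637) ; Y_{8,-8}(Ω₂) = (-0.359465, -0.357311) ; Δ = (-0.217995, 0.141799)
  [-7]  conj(Y_{8,-7})(Ω₁) = (-0.063633, 0.027190) ; Y_{8,-7}(Ω₂) = (-0.062317, -0.115853) ; Δ = (0.007115, 0.005678)
  [-6]  conj(Y_{8,-6})(Ω₁) = (-0.314080, -0.193202) ; Y_{8,-6}(Ω₂) = (0.068725, 0.341478) ; Δ = (0.044389, -0.120529)
  [-5]  conj(Y_{8,-5})(Ω₁) = (0.005216, 0.081337) ; Y_{8,-5}(Ω₂) = (-0.014713, 0.152321) ; Δ = (-0.012466, -0.000402)
  [-4]  conj(Y_{8,-4})(Ω₁) = (-0.254816, 0.205870) ; Y_{8,-4}(Ω₂) = (0.114112, -0.276666) ; Δ = (0.027880, 0.093991)
  [-3]  conj(Y_{8,-3})(Ω₁) = (0.083987, 0.023764) ; Y_{8,-3}(Ω₂) = (0.102959, -0.125745) ; Δ = (0.011635, -0.008114)
  [-2]  conj(Y_{8,-2})(Ω₁) = (0.103371, 0.292436) ; Y_{8,-2}(Ω₂) = (-0.230667, 0.154377) ; Δ = (-0.068990, -0.051497)
  [-1]  conj(Y_{8,-1})(Ω₁) = (0.051821, -0.073282) ; Y_{8,-1}(Ω₂) = (-0.159234, 0.048368) ; Δ = (-0.004707, 0.014175)
  [+0]  conj(Y_{8,0})(Ω₁) = (0.305117, -0.000000) ; Y_{8,0}(Ω₂) = (0.271132, 0.000000) ; Δ = (0.082727, 0.000000)
  [+1]  conj(Y_{8,1})(Ω₁) = (-0.051821, -0.073282) ; Y_{8,1}(Ω₂) = (0.159234, 0.048368) ; Δ = (-0.004707, -0.014175)
  [+2]  conj(Y_{8,2})(Ω₁) = (0.103371, -0.292436) ; Y_{8,2}(Ω₂) = (-0.230667, -0.154377) ; Δ = (-0.068990, 0.051497)
  [+3]  conj(Y_{8,3})(Ω₁) = (-0.083987, 0.023764) ; Y_{8,3}(Ω₂) = (-0.102959, -0.125745) ; Δ = (0.011635, 0.008114)
  [+4]  conj(Y_{8,4})(Ω₁) = (-0.254816, -0.205870) ; Y_{8,4}(Ω₂) = (0.114112, 0.276666) ; Δ = (0.027880, -0.093991)
  [+5]  conj(Y_{8,5})(Ω₁) = (-0.005216, 0.081337) ; Y_{8,5}(Ω₂) = (0.014713, 0.152321) ; Δ = (-0.012466, 0.000402)
  [+6]  conj(Y_{8,6})(Ω₁) = (-0.314080, 0.193202) ; Y_{8,6}(Ω₂) = (0.068725, -0.341478) ; Δ = (0.044389, 0.120529)
  [+7]  conj(Y_{8,7})(Ω₁) = (0.063633, 0.027190) ; Y_{8,7}(Ω₂) = (0.062317, -0.115853) ; Δ = (0.007115, -0.005678)
  [+8]  conj(Y_{8,8})(Ω₁) = (0.107812, 0.501637) ; Y_{8,8}(Ω₂) = (-0.359465, 0.357311) ; Δ = (-0.217995, -0.141799)
Σ over m = (-0.343550, 0.000000); ×(4π/17) → (-0.253951, 0.000000). Real part: -0.253951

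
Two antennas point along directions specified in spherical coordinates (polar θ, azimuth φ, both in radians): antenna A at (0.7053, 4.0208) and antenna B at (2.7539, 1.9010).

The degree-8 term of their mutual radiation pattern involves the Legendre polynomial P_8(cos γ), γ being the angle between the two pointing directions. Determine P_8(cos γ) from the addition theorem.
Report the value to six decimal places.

Summing Y*_{l m}(θ₁,φ₁)·Y_{l m}(θ₂,φ₂) over m ∈ [−8, 8]; prefactor 4π/(2·8+1) = 0.739198:
  m=-8: Y*=+0.011757+0.010964i  Y=-0.000189-0.000103i  product -0.000001-0.000003i
  m=-7: Y*=-0.074903+0.009696i  Y=-0.001555+0.001422i  product +0.000103-0.000122i
  m=-6: Y*=+0.114730-0.181841i  Y=+0.005199+0.011947i  product +0.002769+0.000425i
  m=-5: Y*=+0.125616+0.383742i  Y=+0.057116-0.004592i  product +0.008937+0.021341i
  m=-4: Y*=-0.432131-0.170216i  Y=+0.045241-0.177190i  product -0.049711+0.068869i
  m=-3: Y*=+0.164196-0.090549i  Y=-0.342214-0.224298i  product -0.076500-0.005842i
  m=-2: Y*=+0.052258-0.275259i  Y=-0.446717+0.346991i  product +0.072168+0.141096i
  m=-1: Y*=+0.216458+0.261420i  Y=+0.085900+0.250619i  product -0.046923+0.076705i
  m=+0: Y*=+0.182295-0.000000i  Y=-0.404821+0.000000i  product -0.073797+0.000000i
  m=+1: Y*=-0.216458+0.261420i  Y=-0.085900+0.250619i  product -0.046923-0.076705i
  m=+2: Y*=+0.052258+0.275259i  Y=-0.446717-0.346991i  product +0.072168-0.141096i
  m=+3: Y*=-0.164196-0.090549i  Y=+0.342214-0.224298i  product -0.076500+0.005842i
  m=+4: Y*=-0.432131+0.170216i  Y=+0.045241+0.177190i  product -0.049711-0.068869i
  m=+5: Y*=-0.125616+0.383742i  Y=-0.057116-0.004592i  product +0.008937-0.021341i
  m=+6: Y*=+0.114730+0.181841i  Y=+0.005199-0.011947i  product +0.002769-0.000425i
  m=+7: Y*=+0.074903+0.009696i  Y=+0.001555+0.001422i  product +0.000103+0.000122i
  m=+8: Y*=+0.011757-0.010964i  Y=-0.000189+0.000103i  product -0.000001+0.000003i
Accumulated sum -0.252115-0.000000i; after 4π/(2l+1) scaling, -0.186363-0.000000i ⇒ P_8 = -0.186363

-0.186363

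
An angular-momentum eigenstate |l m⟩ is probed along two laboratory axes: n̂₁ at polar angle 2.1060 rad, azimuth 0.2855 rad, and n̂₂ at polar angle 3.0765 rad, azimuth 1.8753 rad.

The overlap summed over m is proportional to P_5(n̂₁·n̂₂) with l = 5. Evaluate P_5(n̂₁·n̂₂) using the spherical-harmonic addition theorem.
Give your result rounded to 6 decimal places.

0.072116

Summing Y*_{l m}(θ₁,φ₁)·Y_{l m}(θ₂,φ₂) over m ∈ [−5, 5]; prefactor 4π/(2·5+1) = 1.142397:
  [-5]  conj(Y_{5,-5})(Ω₁) = +0.031210+0.216310i ; Y_{5,-5}(Ω₂) = -0.000001-0.000000i ; Δ = -0.000000-0.000000i
  [-4]  conj(Y_{5,-4})(Ω₁) = -0.170377-0.372683i ; Y_{5,-4}(Ω₂) = -0.000009+0.000025i ; Δ = +0.000011-0.000001i
  [-3]  conj(Y_{5,-3})(Ω₁) = +0.193416+0.223080i ; Y_{5,-3}(Ω₂) = +0.000600+0.000463i ; Δ = +0.000013+0.000223i
  [-2]  conj(Y_{5,-2})(Ω₁) = +0.118188+0.075921i ; Y_{5,-2}(Ω₂) = +0.011664-0.008135i ; Δ = +0.001996-0.000076i
  [-1]  conj(Y_{5,-1})(Ω₁) = -0.322699-0.094718i ; Y_{5,-1}(Ω₂) = -0.049232-0.156652i ; Δ = +0.001049+0.055215i
  [+0]  conj(Y_{5,0})(Ω₁) = -0.062895-0.000000i ; Y_{5,0}(Ω₂) = -0.906101+0.000000i ; Δ = +0.056989+0.000000i
  [+1]  conj(Y_{5,1})(Ω₁) = +0.322699-0.094718i ; Y_{5,1}(Ω₂) = +0.049232-0.156652i ; Δ = +0.001049-0.055215i
  [+2]  conj(Y_{5,2})(Ω₁) = +0.118188-0.075921i ; Y_{5,2}(Ω₂) = +0.011664+0.008135i ; Δ = +0.001996+0.000076i
  [+3]  conj(Y_{5,3})(Ω₁) = -0.193416+0.223080i ; Y_{5,3}(Ω₂) = -0.000600+0.000463i ; Δ = +0.000013-0.000223i
  [+4]  conj(Y_{5,4})(Ω₁) = -0.170377+0.372683i ; Y_{5,4}(Ω₂) = -0.000009-0.000025i ; Δ = +0.000011+0.000001i
  [+5]  conj(Y_{5,5})(Ω₁) = -0.031210+0.216310i ; Y_{5,5}(Ω₂) = +0.000001-0.000000i ; Δ = -0.000000+0.000000i
Σ over m = +0.063127-0.000000i; ×(4π/11) → +0.072116-0.000000i. Real part: 0.072116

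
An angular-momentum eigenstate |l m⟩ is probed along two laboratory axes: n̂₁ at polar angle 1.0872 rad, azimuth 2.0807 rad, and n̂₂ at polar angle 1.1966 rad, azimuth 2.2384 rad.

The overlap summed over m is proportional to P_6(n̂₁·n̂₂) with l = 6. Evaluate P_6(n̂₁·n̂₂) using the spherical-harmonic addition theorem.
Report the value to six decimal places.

Summing Y*_{l m}(θ₁,φ₁)·Y_{l m}(θ₂,φ₂) over m ∈ [−6, 6]; prefactor 4π/(2·6+1) = 0.966644:
  term(m=-6) = +0.042737-0.059285i   from Y*(Ω₁)=+0.231836-0.019093i, Y(Ω₂)=+0.204016-0.238916i
  term(m=-5) = +0.127499-0.128292i   from Y*(Ω₁)=-0.236187-0.351174i, Y(Ω₂)=+0.083410+0.419163i
  term(m=-4) = +0.030685-0.022410i   from Y*(Ω₁)=-0.136486+0.269479i, Y(Ω₂)=-0.112082-0.057100i
  term(m=-3) = +0.034186-0.017499i   from Y*(Ω₁)=-0.130590+0.005368i, Y(Ω₂)=-0.266842+0.123031i
  term(m=-2) = +0.075375-0.024594i   from Y*(Ω₁)=+0.180301+0.293427i, Y(Ω₂)=+0.053737-0.223860i
  term(m=-1) = +0.002101-0.000334i   from Y*(Ω₁)=-0.004685+0.008378i, Y(Ω₂)=-0.137182-0.174010i
  term(m=+0) = +0.084927+0.000000i   from Y*(Ω₁)=+0.337651-0.000000i, Y(Ω₂)=+0.251524+0.000000i
  term(m=+1) = +0.002101+0.000334i   from Y*(Ω₁)=+0.004685+0.008378i, Y(Ω₂)=+0.137182-0.174010i
  term(m=+2) = +0.075375+0.024594i   from Y*(Ω₁)=+0.180301-0.293427i, Y(Ω₂)=+0.053737+0.223860i
  term(m=+3) = +0.034186+0.017499i   from Y*(Ω₁)=+0.130590+0.005368i, Y(Ω₂)=+0.266842+0.123031i
  term(m=+4) = +0.030685+0.022410i   from Y*(Ω₁)=-0.136486-0.269479i, Y(Ω₂)=-0.112082+0.057100i
  term(m=+5) = +0.127499+0.128292i   from Y*(Ω₁)=+0.236187-0.351174i, Y(Ω₂)=-0.083410+0.419163i
  term(m=+6) = +0.042737+0.059285i   from Y*(Ω₁)=+0.231836+0.019093i, Y(Ω₂)=+0.204016+0.238916i
Accumulated sum +0.710093+0.000000i; after 4π/(2l+1) scaling, +0.686407+0.000000i ⇒ P_6 = 0.686407

0.686407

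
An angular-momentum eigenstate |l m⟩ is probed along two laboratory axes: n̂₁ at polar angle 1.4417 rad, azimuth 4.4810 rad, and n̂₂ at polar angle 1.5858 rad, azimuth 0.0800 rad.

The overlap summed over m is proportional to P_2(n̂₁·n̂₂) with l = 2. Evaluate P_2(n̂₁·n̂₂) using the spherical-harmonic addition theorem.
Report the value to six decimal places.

-0.359795

Term-by-term m-sum for l=2 (normalisation 4π/5 = 2.513274):
  term(m=-2) = -0.11916 + 0.08557j   from Y*(Ω₁)=-0.33992 + 0.16959j, Y(Ω₂)=0.38125 - 0.06153j
  term(m=-1) = 0.00035 + 0.00109j   from Y*(Ω₁)=-0.02262 - 0.09600j, Y(Ω₂)=-0.01155 + 0.00093j
  term(m=+0) = 0.09446 + 0.00000j   from Y*(Ω₁)=-0.29971 + 0.00000j, Y(Ω₂)=-0.31518 + 0.00000j
  term(m=+1) = 0.00035 - 0.00109j   from Y*(Ω₁)=0.02262 - 0.09600j, Y(Ω₂)=0.01155 + 0.00093j
  term(m=+2) = -0.11916 - 0.08557j   from Y*(Ω₁)=-0.33992 - 0.16959j, Y(Ω₂)=0.38125 + 0.06153j
Σ over m = -0.14316 + 0.00000j; ×(4π/5) → -0.35979 + 0.00000j. Real part: -0.359795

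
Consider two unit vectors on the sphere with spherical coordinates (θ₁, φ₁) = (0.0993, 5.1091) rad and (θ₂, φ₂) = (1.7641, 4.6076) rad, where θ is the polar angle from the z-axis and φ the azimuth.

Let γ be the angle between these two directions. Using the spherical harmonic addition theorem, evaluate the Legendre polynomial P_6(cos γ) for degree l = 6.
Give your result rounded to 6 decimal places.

-0.241429

Addition theorem: P_6(cos γ) = (4π/13) Σ_m Y*_{lm}(Ω₁) Y_{lm}(Ω₂), m = −6…6:
  term(m=-6) = -0.00000 + 0.00000j   from Y*(Ω₁)=0.00000 - 0.00000j, Y(Ω₂)=-0.34903 - 0.25380j
  term(m=-5) = 0.00000 - 0.00000j   from Y*(Ω₁)=0.00001 + 0.00001j, Y(Ω₂)=0.14640 - 0.25338j
  term(m=-4) = 0.00003 - 0.00006j   from Y*(Ω₁)=-0.00001 + 0.00034j, Y(Ω₂)=-0.17958 - 0.08001j
  term(m=-3) = 0.00010 + 0.00153j   from Y*(Ω₁)=-0.00463 + 0.00185j, Y(Ω₂)=0.09487 - 0.29177j
  term(m=-2) = 0.00319 + 0.00501j   from Y*(Ω₁)=-0.03487 - 0.03544j, Y(Ω₂)=-0.11680 - 0.02484j
  term(m=-1) = -0.08337 - 0.04571j   from Y*(Ω₁)=0.12012 - 0.28673j, Y(Ω₂)=0.03199 - 0.30416j
  term(m=+0) = -0.08967 + 0.00000j   from Y*(Ω₁)=0.91445 + 0.00000j, Y(Ω₂)=-0.09806 + 0.00000j
  term(m=+1) = -0.08337 + 0.04571j   from Y*(Ω₁)=-0.12012 - 0.28673j, Y(Ω₂)=-0.03199 - 0.30416j
  term(m=+2) = 0.00319 - 0.00501j   from Y*(Ω₁)=-0.03487 + 0.03544j, Y(Ω₂)=-0.11680 + 0.02484j
  term(m=+3) = 0.00010 - 0.00153j   from Y*(Ω₁)=0.00463 + 0.00185j, Y(Ω₂)=-0.09487 - 0.29177j
  term(m=+4) = 0.00003 + 0.00006j   from Y*(Ω₁)=-0.00001 - 0.00034j, Y(Ω₂)=-0.17958 + 0.08001j
  term(m=+5) = 0.00000 + 0.00000j   from Y*(Ω₁)=-0.00001 + 0.00001j, Y(Ω₂)=-0.14640 - 0.25338j
  term(m=+6) = -0.00000 - 0.00000j   from Y*(Ω₁)=0.00000 + 0.00000j, Y(Ω₂)=-0.34903 + 0.25380j
Accumulated sum -0.24976 - 0.00000j; after 4π/(2l+1) scaling, -0.24143 - 0.00000j ⇒ P_6 = -0.241429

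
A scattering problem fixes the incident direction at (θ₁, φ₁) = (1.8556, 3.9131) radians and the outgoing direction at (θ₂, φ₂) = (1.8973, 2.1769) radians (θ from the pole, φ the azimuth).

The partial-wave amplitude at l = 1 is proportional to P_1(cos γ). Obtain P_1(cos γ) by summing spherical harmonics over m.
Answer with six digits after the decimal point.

Term-by-term m-sum for l=1 (normalisation 4π/3 = 4.188790):
  term(m=-1) = -0.017866+0.107025i   from Y*(Ω₁)=-0.237694-0.231181i, Y(Ω₂)=-0.186420-0.268951i
  term(m=+0) = +0.021514+0.000000i   from Y*(Ω₁)=-0.137282-0.000000i, Y(Ω₂)=-0.156711+0.000000i
  term(m=+1) = -0.017866-0.107025i   from Y*(Ω₁)=+0.237694-0.231181i, Y(Ω₂)=+0.186420-0.268951i
Accumulated sum -0.014217+0.000000i; after 4π/(2l+1) scaling, -0.059554+0.000000i ⇒ P_1 = -0.059554

-0.059554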